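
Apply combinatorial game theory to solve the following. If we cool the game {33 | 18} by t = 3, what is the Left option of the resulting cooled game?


Original game: {33 | 18} (a switch {a | b} with a > b).
Cooling by t (for t below the temperature (a - b)/2 = 15/2) taxes each move by t: {a | b} cooled by t is {a - t | b + t}.
Cooling amount: t = 3
Cooled Left option: 33 - 3 = 30
Cooled Right option: 18 + 3 = 21
Cooled game: {30 | 21}
Left option = 30

30


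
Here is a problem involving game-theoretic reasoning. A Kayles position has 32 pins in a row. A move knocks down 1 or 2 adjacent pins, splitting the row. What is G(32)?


Kayles: a move removes 1 or 2 adjacent pins from a contiguous row.
Removing pins from a row of k leaves two independent rows (a, b) with a + b = k - 1 (one pin) or a + b = k - 2 (two pins); an end removal gives a = 0.
By Sprague-Grundy, G(k) = mex{ G(a) XOR G(b) } over all these splits. G(0) = 0.
G(1): splits (0,0):0^0=0 -> mex({0}) = 1
G(2): splits (0,1):0^1=1 (0,0):0^0=0 -> mex({0, 1}) = 2
G(3): splits (0,2):0^2=2 (1,1):1^1=0 (0,1):0^1=1 -> mex({0, 1, 2}) = 3
G(4): splits (0,3):0^3=3 (1,2):1^2=3 (0,2):0^2=2 (1,1):1^1=0 -> mex({0, 2, 3}) = 1
G(5): splits (0,4):0^1=1 (1,3):1^3=2 (2,2):2^2=0 (0,3):0^3=3 (1,2):1^2=3 -> mex({0, 1, 2, 3}) = 4
G(6) = mex({0, 1, 2, 4}) = 3
G(7) = mex({0, 1, 3, 4, 5}) = 2
G(8) = mex({0, 2, 3, 5, 6}) = 1
G(9) = mex({0, 1, 2, 3, 6, 7}) = 4
G(10) = mex({0, 1, 3, 4, 5, 7}) = 2
G(11) = mex({0, 1, 2, 3, 4, 5}) = 6
G(12) = mex({0, 1, 2, 3, 5, 6, 7}) = 4
G(13) = mex({0, 2, 3, 4, 6, 7}) = 1
G(14) = mex({0, 1, 4, 5, 6, 7}) = 2
G(15) = mex({0, 1, 2, 3, 4, 5, 6}) = 7
G(16) = mex({0, 2, 3, 5, 6, 7}) = 1
G(17) = mex({0, 1, 2, 3, 5, 6, 7}) = 4
G(18) = mex({0, 1, 2, 4, 5, 6}) = 3
G(19) = mex({0, 1, 3, 4, 5, 7}) = 2
G(20) = mex({0, 2, 3, 4, 5, 6, 7}) = 1
G(21) = mex({0, 1, 2, 3, 5, 6, 7}) = 4
G(22) = mex({0, 1, 2, 3, 4, 5, 7}) = 6
G(23) = mex({0, 1, 2, 3, 4, 5, 6}) = 7
G(24) = mex({0, 1, 2, 3, 5, 6, 7}) = 4
G(25) = mex({0, 2, 3, 4, 6, 7}) = 1
G(26) = mex({0, 1, 3, 4, 5, 6, 7}) = 2
G(27) = mex({0, 1, 2, 3, 4, 5, 6, 7}) = 8
G(28) = mex({0, 1, 2, 3, 4, 6, 7, 8}) = 5
G(29) = mex({0, 1, 2, 3, 5, 6, 7, 8, 9}) = 4
G(30) = mex({0, 1, 2, 3, 4, 5, 6, 9, 10}) = 7
G(31) = mex({0, 1, 3, 4, 5, 7, 10, 11}) = 2
G(32) = mex({0, 2, 3, 4, 5, 6, 7, 9, 11}) = 1
Therefore G(32) = 1.

1


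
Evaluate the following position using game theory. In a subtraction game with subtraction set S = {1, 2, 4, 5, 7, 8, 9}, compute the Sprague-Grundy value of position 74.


The subtraction set is S = {1, 2, 4, 5, 7, 8, 9}.
G(k) = mex{ G(k - s) : s in S, s <= k }. We compute iteratively: G(0) = 0.
G(1) = mex({0}) = 1
G(2) = mex({0, 1}) = 2
G(3) = mex({1, 2}) = 0
G(4) = mex({0, 2}) = 1
G(5) = mex({0, 1}) = 2
G(6) = mex({1, 2}) = 0
G(7) = mex({0, 2}) = 1
G(8) = mex({0, 1}) = 2
G(9) = mex({0, 1, 2}) = 3
G(10) = mex({0, 1, 2, 3}) = 4
G(11) = mex({0, 1, 2, 3, 4}) = 5
G(12) = mex({0, 1, 2, 4, 5}) = 3
G(13) = mex({0, 1, 2, 3, 5}) = 4
G(14) = mex({0, 1, 2, 3, 4}) = 5
G(15) = mex({0, 1, 2, 4, 5}) = 3
G(16) = mex({1, 2, 3, 5}) = 0
G(17) = mex({0, 2, 3, 4}) = 1
G(18) = mex({0, 1, 3, 4, 5}) = 2
G(19) = mex({1, 2, 3, 4, 5}) = 0
G(20) = mex({0, 2, 3, 4, 5}) = 1
G(21) = mex({0, 1, 3, 4, 5}) = 2
G(22) = mex({1, 2, 3, 4, 5}) = 0
G(23) = mex({0, 2, 3, 5}) = 1
G(24) = mex({0, 1, 3}) = 2
Observe that G(16)..G(24) = 0, 1, 2, 0, 1, 2, 0, 1, 2 repeats G(0)..G(8) = 0, 1, 2, 0, 1, 2, 0, 1, 2.
For k >= max(S) = 9, G(k) is determined by the previous 9 values G(k-9)..G(k-1); a window of 9 consecutive values has recurred shifted by 16, so by induction G(k + 16) = G(k) for all k >= 0: the sequence is periodic from the start with period 16.
One period: G(0..15) = 0, 1, 2, 0, 1, 2, 0, 1, 2, 3, 4, 5, 3, 4, 5, 3.
74 mod 16 = 10, so G(74) = G(10) = 4.

4


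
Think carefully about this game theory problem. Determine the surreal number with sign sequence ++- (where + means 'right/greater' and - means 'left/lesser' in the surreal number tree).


Sign expansion: ++-
Rule: track bounds (lo, hi), initially (-inf, +inf). On '+', the current value becomes lo and we move to the simplest number in (value, hi): value + 1 if hi = +inf, otherwise the midpoint (value + hi)/2. On '-', the current value becomes hi and we move to value - 1 if lo = -inf, otherwise the midpoint (lo + value)/2.
Start at 0.
Step 1: sign = +, move right. Bounds: (0, +inf). Value = 1
Step 2: sign = +, move right. Bounds: (1, +inf). Value = 2
Step 3: sign = -, move left. Bounds: (1, 2). Value = 3/2
The surreal number with sign expansion ++- is 3/2.

3/2


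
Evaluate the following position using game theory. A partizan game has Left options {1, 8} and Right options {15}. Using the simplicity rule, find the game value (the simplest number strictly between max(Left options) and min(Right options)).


Left options: {1, 8}, max = 8
Right options: {15}, min = 15
All options are numbers and max(Left) < min(Right), so by the simplicity theorem the value is the simplest (earliest-born) number strictly between 8 and 15.
Integers 9 through 14 all lie strictly between 8 and 15.
Among integers, the simplest (lowest birthday = smallest |n|; 0 is born on day 0, +-n on day n) is 9.
No non-integer in the interval can be simpler: if x is a non-integer in the interval, then floor(x) or ceil(x) also lies in the interval (the interval contains an integer), and both are proper prefixes of x's sign expansion, i.e. born earlier. So the game value is 9.
Game value = 9

9


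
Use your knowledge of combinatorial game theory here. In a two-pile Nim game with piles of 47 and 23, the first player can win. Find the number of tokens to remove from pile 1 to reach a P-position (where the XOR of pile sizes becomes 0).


Piles: 47 and 23
Current XOR: 47 XOR 23 = 56 (non-zero, so this is an N-position).
To make the XOR zero, we need to find a move that balances the piles.
For pile 1 (size 47): target = 47 XOR 56 = 23
We reduce pile 1 from 47 to 23.
Tokens removed: 47 - 23 = 24
Verification: 23 XOR 23 = 0

24


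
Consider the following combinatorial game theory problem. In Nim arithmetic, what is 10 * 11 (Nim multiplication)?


Nim multiplication is bilinear over XOR: (u XOR v) * w = (u*w) XOR (v*w).
So we split each operand into its bit components and XOR the pairwise Nim products.
10 = 2 + 8 (as XOR of powers of 2).
11 = 1 + 2 + 8 (as XOR of powers of 2).
Using the standard Nim-product table on single bits:
  2*2 = 3,   2*4 = 8,   2*8 = 12,
  4*4 = 6,   4*8 = 11,  8*8 = 13,
and  1*x = x (identity), k*l = l*k (commutative).
Pairwise Nim products:
  2 * 1 = 2
  2 * 2 = 3
  2 * 8 = 12
  8 * 1 = 8
  8 * 2 = 12
  8 * 8 = 13
XOR them: 2 XOR 3 XOR 12 XOR 8 XOR 12 XOR 13 = 4.
Result: 10 * 11 = 4 (in Nim).

4


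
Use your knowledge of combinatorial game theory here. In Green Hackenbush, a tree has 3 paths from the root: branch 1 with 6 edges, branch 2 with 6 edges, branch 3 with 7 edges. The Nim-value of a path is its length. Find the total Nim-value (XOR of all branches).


The tree has 3 branches from the ground vertex.
In Green Hackenbush, the Nim-value of a simple path of length k is k.
Branch 1: length 6, Nim-value = 6
Branch 2: length 6, Nim-value = 6
Branch 3: length 7, Nim-value = 7
Total Nim-value = XOR of all branch values:
0 XOR 6 = 6
6 XOR 6 = 0
0 XOR 7 = 7
Nim-value of the tree = 7

7


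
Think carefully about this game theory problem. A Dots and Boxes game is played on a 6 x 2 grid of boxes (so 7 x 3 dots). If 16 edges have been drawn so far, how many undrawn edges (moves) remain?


Grid: 6 x 2 boxes, i.e. 7 rows and 3 columns of dots.
Horizontal edges: (rows + 1) * cols = 7 * 2 = 14
Vertical edges: rows * (cols + 1) = 6 * 3 = 18
Total edges: 14 + 18 = 32
Edges drawn: 16
Remaining: 32 - 16 = 16

16


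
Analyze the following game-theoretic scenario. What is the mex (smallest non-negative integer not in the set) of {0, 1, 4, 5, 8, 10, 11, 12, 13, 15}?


Set = {0, 1, 4, 5, 8, 10, 11, 12, 13, 15}
0 is in the set.
1 is in the set.
2 is NOT in the set. This is the mex.
mex = 2

2


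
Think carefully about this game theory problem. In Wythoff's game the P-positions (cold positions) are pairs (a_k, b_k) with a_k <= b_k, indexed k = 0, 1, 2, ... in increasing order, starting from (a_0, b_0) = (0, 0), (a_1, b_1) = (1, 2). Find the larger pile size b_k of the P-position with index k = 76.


By Wythoff's theorem, a_k = floor(k * phi) and b_k = floor(k * phi^2) = a_k + k, where phi = (1 + sqrt(5))/2 is the golden ratio.
phi = (1 + sqrt(5))/2 = 1.618034
phi^2 = phi + 1 = 2.618034
k = 76
k * phi^2 = 76 * 2.618034 = 198.970583
b_76 = floor(k * phi^2) = 198 (check: a_76 + k = 122 + 76 = 198)

198


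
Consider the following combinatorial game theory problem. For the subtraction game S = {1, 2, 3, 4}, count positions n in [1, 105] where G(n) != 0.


Subtraction set S = {1, 2, 3, 4}, so G(n) = n mod 5.
G(n) = 0 when n is a multiple of 5.
Multiples of 5 in [1, 105]: 21
N-positions (nonzero Grundy) = 105 - 21 = 84

84


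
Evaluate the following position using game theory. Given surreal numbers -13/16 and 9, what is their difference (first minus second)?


x = -13/16, y = 9
Converting to common denominator: 16
x = -13/16, y = 144/16
x - y = -13/16 - 9 = -157/16

-157/16


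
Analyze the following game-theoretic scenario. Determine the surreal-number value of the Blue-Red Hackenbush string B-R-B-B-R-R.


Edges (from ground): B-R-B-B-R-R
By Berlekamp's sign-expansion rule, a Blue-Red Hackenbush stalk has the value of the surreal number whose sign sequence is the edge sequence with B -> + and R -> -.
Sign sequence: +-++--
Trace the sign expansion in the surreal number tree, starting from 0:
Edge 1: B (sign +) -> bounds (0, +inf), value = 1
Edge 2: R (sign -) -> bounds (0, 1), value = 1/2
Edge 3: B (sign +) -> bounds (1/2, 1), value = 3/4
Edge 4: B (sign +) -> bounds (3/4, 1), value = 7/8
Edge 5: R (sign -) -> bounds (3/4, 7/8), value = 13/16
Edge 6: R (sign -) -> bounds (3/4, 13/16), value = 25/32
Game value = 25/32

25/32


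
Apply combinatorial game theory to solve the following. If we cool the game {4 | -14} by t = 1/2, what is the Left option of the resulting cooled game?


Original game: {4 | -14} (a switch {a | b} with a > b).
Cooling by t (for t below the temperature (a - b)/2 = 9) taxes each move by t: {a | b} cooled by t is {a - t | b + t}.
Cooling amount: t = 1/2
Cooled Left option: 4 - 1/2 = 7/2
Cooled Right option: -14 + 1/2 = -27/2
Cooled game: {7/2 | -27/2}
Left option = 7/2

7/2


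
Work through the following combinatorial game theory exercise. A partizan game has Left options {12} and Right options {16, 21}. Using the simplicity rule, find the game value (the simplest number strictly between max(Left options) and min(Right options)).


Left options: {12}, max = 12
Right options: {16, 21}, min = 16
All options are numbers and max(Left) < min(Right), so by the simplicity theorem the value is the simplest (earliest-born) number strictly between 12 and 16.
Integers 13 through 15 all lie strictly between 12 and 16.
Among integers, the simplest (lowest birthday = smallest |n|; 0 is born on day 0, +-n on day n) is 13.
No non-integer in the interval can be simpler: if x is a non-integer in the interval, then floor(x) or ceil(x) also lies in the interval (the interval contains an integer), and both are proper prefixes of x's sign expansion, i.e. born earlier. So the game value is 13.
Game value = 13

13


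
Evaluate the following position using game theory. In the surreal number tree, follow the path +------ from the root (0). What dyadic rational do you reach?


Sign expansion: +------
Rule: track bounds (lo, hi), initially (-inf, +inf). On '+', the current value becomes lo and we move to the simplest number in (value, hi): value + 1 if hi = +inf, otherwise the midpoint (value + hi)/2. On '-', the current value becomes hi and we move to value - 1 if lo = -inf, otherwise the midpoint (lo + value)/2.
Start at 0.
Step 1: sign = +, move right. Bounds: (0, +inf). Value = 1
Step 2: sign = -, move left. Bounds: (0, 1). Value = 1/2
Step 3: sign = -, move left. Bounds: (0, 1/2). Value = 1/4
Step 4: sign = -, move left. Bounds: (0, 1/4). Value = 1/8
Step 5: sign = -, move left. Bounds: (0, 1/8). Value = 1/16
Step 6: sign = -, move left. Bounds: (0, 1/16). Value = 1/32
Step 7: sign = -, move left. Bounds: (0, 1/32). Value = 1/64
The surreal number with sign expansion +------ is 1/64.

1/64


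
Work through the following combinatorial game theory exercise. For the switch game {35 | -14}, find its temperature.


The game is {35 | -14}, a switch {a | b} with numbers a > b.
Cooling {a | b} by t gives {a - t | b + t}, which stops being hot when a - t = b + t, i.e. at t = (a - b)/2. So the temperature of a switch is (a - b)/2.
Temperature = (Left option - Right option) / 2
= (35 - (-14)) / 2
= 49 / 2
= 49/2

49/2


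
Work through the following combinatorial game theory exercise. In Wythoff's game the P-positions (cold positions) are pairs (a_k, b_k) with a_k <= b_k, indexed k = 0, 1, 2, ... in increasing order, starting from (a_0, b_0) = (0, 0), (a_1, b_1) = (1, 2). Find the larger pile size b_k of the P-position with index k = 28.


By Wythoff's theorem, a_k = floor(k * phi) and b_k = floor(k * phi^2) = a_k + k, where phi = (1 + sqrt(5))/2 is the golden ratio.
phi = (1 + sqrt(5))/2 = 1.618034
phi^2 = phi + 1 = 2.618034
k = 28
k * phi^2 = 28 * 2.618034 = 73.304952
b_28 = floor(k * phi^2) = 73 (check: a_28 + k = 45 + 28 = 73)

73


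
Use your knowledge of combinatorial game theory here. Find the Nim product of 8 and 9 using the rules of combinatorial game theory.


Nim multiplication is bilinear over XOR: (u XOR v) * w = (u*w) XOR (v*w).
So we split each operand into its bit components and XOR the pairwise Nim products.
8 = 8 (as XOR of powers of 2).
9 = 1 + 8 (as XOR of powers of 2).
Using the standard Nim-product table on single bits:
  2*2 = 3,   2*4 = 8,   2*8 = 12,
  4*4 = 6,   4*8 = 11,  8*8 = 13,
and  1*x = x (identity), k*l = l*k (commutative).
Pairwise Nim products:
  8 * 1 = 8
  8 * 8 = 13
XOR them: 8 XOR 13 = 5.
Result: 8 * 9 = 5 (in Nim).

5


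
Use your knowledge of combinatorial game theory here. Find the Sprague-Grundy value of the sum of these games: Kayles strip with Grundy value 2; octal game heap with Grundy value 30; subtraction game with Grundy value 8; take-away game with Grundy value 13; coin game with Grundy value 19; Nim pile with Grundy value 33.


By the Sprague-Grundy theorem, the Grundy value of a sum of games is the XOR of individual Grundy values.
Kayles strip: Grundy value = 2. Running XOR: 0 XOR 2 = 2
octal game heap: Grundy value = 30. Running XOR: 2 XOR 30 = 28
subtraction game: Grundy value = 8. Running XOR: 28 XOR 8 = 20
take-away game: Grundy value = 13. Running XOR: 20 XOR 13 = 25
coin game: Grundy value = 19. Running XOR: 25 XOR 19 = 10
Nim pile: Grundy value = 33. Running XOR: 10 XOR 33 = 43
The combined Grundy value is 43.

43


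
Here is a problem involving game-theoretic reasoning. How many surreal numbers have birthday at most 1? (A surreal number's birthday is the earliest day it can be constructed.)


Day 0: {|} = 0 is born. Count = 1.
Day n: the number of surreal numbers born by day n is 2^(n+1) - 1.
By day 0: 2^1 - 1 = 1
By day 1: 2^2 - 1 = 3
By day 1: 3 surreal numbers.

3


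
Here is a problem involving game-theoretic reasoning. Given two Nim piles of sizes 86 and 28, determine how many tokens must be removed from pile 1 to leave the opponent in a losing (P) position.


Piles: 86 and 28
Current XOR: 86 XOR 28 = 74 (non-zero, so this is an N-position).
To make the XOR zero, we need to find a move that balances the piles.
For pile 1 (size 86): target = 86 XOR 74 = 28
We reduce pile 1 from 86 to 28.
Tokens removed: 86 - 28 = 58
Verification: 28 XOR 28 = 0

58


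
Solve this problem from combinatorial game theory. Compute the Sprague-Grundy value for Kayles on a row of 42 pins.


Kayles: a move removes 1 or 2 adjacent pins from a contiguous row.
Removing pins from a row of k leaves two independent rows (a, b) with a + b = k - 1 (one pin) or a + b = k - 2 (two pins); an end removal gives a = 0.
By Sprague-Grundy, G(k) = mex{ G(a) XOR G(b) } over all these splits. G(0) = 0.
G(1): splits (0,0):0^0=0 -> mex({0}) = 1
G(2): splits (0,1):0^1=1 (0,0):0^0=0 -> mex({0, 1}) = 2
G(3): splits (0,2):0^2=2 (1,1):1^1=0 (0,1):0^1=1 -> mex({0, 1, 2}) = 3
G(4): splits (0,3):0^3=3 (1,2):1^2=3 (0,2):0^2=2 (1,1):1^1=0 -> mex({0, 2, 3}) = 1
G(5): splits (0,4):0^1=1 (1,3):1^3=2 (2,2):2^2=0 (0,3):0^3=3 (1,2):1^2=3 -> mex({0, 1, 2, 3}) = 4
G(6) = mex({0, 1, 2, 4}) = 3
G(7) = mex({0, 1, 3, 4, 5}) = 2
G(8) = mex({0, 2, 3, 5, 6}) = 1
G(9) = mex({0, 1, 2, 3, 6, 7}) = 4
G(10) = mex({0, 1, 3, 4, 5, 7}) = 2
G(11) = mex({0, 1, 2, 3, 4, 5}) = 6
G(12) = mex({0, 1, 2, 3, 5, 6, 7}) = 4
G(13) = mex({0, 2, 3, 4, 6, 7}) = 1
G(14) = mex({0, 1, 4, 5, 6, 7}) = 2
G(15) = mex({0, 1, 2, 3, 4, 5, 6}) = 7
G(16) = mex({0, 2, 3, 5, 6, 7}) = 1
G(17) = mex({0, 1, 2, 3, 5, 6, 7}) = 4
G(18) = mex({0, 1, 2, 4, 5, 6}) = 3
G(19) = mex({0, 1, 3, 4, 5, 7}) = 2
G(20) = mex({0, 2, 3, 4, 5, 6, 7}) = 1
G(21) = mex({0, 1, 2, 3, 5, 6, 7}) = 4
G(22) = mex({0, 1, 2, 3, 4, 5, 7}) = 6
G(23) = mex({0, 1, 2, 3, 4, 5, 6}) = 7
G(24) = mex({0, 1, 2, 3, 5, 6, 7}) = 4
G(25) = mex({0, 2, 3, 4, 6, 7}) = 1
G(26) = mex({0, 1, 3, 4, 5, 6, 7}) = 2
G(27) = mex({0, 1, 2, 3, 4, 5, 6, 7}) = 8
G(28) = mex({0, 1, 2, 3, 4, 6, 7, 8}) = 5
G(29) = mex({0, 1, 2, 3, 5, 6, 7, 8, 9}) = 4
G(30) = mex({0, 1, 2, 3, 4, 5, 6, 9, 10}) = 7
G(31) = mex({0, 1, 3, 4, 5, 7, 10, 11}) = 2
G(32) = mex({0, 2, 3, 4, 5, 6, 7, 9, 11}) = 1
G(33) = mex({0, 1, 2, 3, 4, 5, 6, 7, 9, 12}) = 8
G(34) = mex({0, 1, 2, 3, 4, 5, 7, 8, 11, 12}) = 6
G(35) = mex({0, 1, 2, 3, 4, 5, 6, 8, 9, 10, 11}) = 7
G(36) = mex({0, 1, 2, 3, 5, 6, 7, 9, 10}) = 4
G(37) = mex({0, 2, 3, 4, 6, 7, 9, 10, 11, 12}) = 1
G(38) = mex({0, 1, 3, 4, 5, 6, 7, 9, 10, 11, 12}) = 2
G(39) = mex({0, 1, 2, 4, 5, 6, 7, 9, 10, 12, 14}) = 3
G(40) = mex({0, 2, 3, 4, 6, 7, 11, 12, 14}) = 1
G(41) = mex({0, 1, 2, 3, 5, 6, 7, 9, 10, 11, 12}) = 4
G(42) = mex({0, 1, 2, 3, 4, 5, 6, 9, 10}) = 7
Therefore G(42) = 7.

7


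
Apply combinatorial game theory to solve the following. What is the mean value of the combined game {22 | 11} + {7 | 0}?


G1 = {22 | 11}, G2 = {7 | 0}
Each is a switch {a | b} with numbers a > b; its mean value is (a + b)/2, and mean value is additive over game sums: m(G1 + G2) = m(G1) + m(G2).
Mean of G1 = (22 + (11))/2 = 33/2 = 33/2
Mean of G2 = (7 + (0))/2 = 7/2 = 7/2
Mean of G1 + G2 = 33/2 + 7/2 = 20

20


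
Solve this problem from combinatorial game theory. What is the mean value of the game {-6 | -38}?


Game = {-6 | -38}, a switch {a | b} with numbers a > b.
Its thermograph has left wall a - t and right wall b + t, which meet at t = (a - b)/2, where both equal (a + b)/2. So the mast (mean value) is at (a + b)/2.
Mean = (-6 + (-38))/2 = -44/2 = -22

-22


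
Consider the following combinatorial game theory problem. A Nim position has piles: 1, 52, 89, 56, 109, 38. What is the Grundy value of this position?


We need the XOR (exclusive or) of all pile sizes.
After XOR-ing pile 1 (size 1): 0 XOR 1 = 1
After XOR-ing pile 2 (size 52): 1 XOR 52 = 53
After XOR-ing pile 3 (size 89): 53 XOR 89 = 108
After XOR-ing pile 4 (size 56): 108 XOR 56 = 84
After XOR-ing pile 5 (size 109): 84 XOR 109 = 57
After XOR-ing pile 6 (size 38): 57 XOR 38 = 31
The Nim-value of this position is 31.

31


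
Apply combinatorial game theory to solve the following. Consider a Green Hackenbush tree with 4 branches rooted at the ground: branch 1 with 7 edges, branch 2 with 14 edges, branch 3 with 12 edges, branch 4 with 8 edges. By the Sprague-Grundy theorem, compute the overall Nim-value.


The tree has 4 branches from the ground vertex.
In Green Hackenbush, the Nim-value of a simple path of length k is k.
Branch 1: length 7, Nim-value = 7
Branch 2: length 14, Nim-value = 14
Branch 3: length 12, Nim-value = 12
Branch 4: length 8, Nim-value = 8
Total Nim-value = XOR of all branch values:
0 XOR 7 = 7
7 XOR 14 = 9
9 XOR 12 = 5
5 XOR 8 = 13
Nim-value of the tree = 13

13


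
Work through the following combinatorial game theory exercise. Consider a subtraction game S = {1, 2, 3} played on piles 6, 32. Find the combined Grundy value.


Subtraction set: {1, 2, 3}
For this subtraction set, G(n) = n mod 4 (period = max + 1 = 4).
Pile 1 (size 6): G(6) = 6 mod 4 = 2
Pile 2 (size 32): G(32) = 32 mod 4 = 0
Total Grundy value = XOR of all: 2 XOR 0 = 2

2


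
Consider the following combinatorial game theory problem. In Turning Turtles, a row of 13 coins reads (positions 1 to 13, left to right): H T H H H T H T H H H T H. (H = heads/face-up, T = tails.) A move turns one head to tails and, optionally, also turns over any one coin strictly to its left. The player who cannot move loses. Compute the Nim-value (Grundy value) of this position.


Coins: H T H H H T H T H H H T H
Key fact: a single head at position k behaves exactly like a Nim heap of size k (turning it to T and optionally flipping a coin at j < k corresponds to moving the heap from k to j, or to 0), and heads combine as a disjunctive sum (two heads at the same place would cancel, matching j XOR j = 0). So the Nim-value is the XOR of the 1-indexed positions of the heads.
Face-up positions (1-indexed): [1, 3, 4, 5, 7, 9, 10, 11, 13]
XOR 0 with 1: 0 XOR 1 = 1
XOR 1 with 3: 1 XOR 3 = 2
XOR 2 with 4: 2 XOR 4 = 6
XOR 6 with 5: 6 XOR 5 = 3
XOR 3 with 7: 3 XOR 7 = 4
XOR 4 with 9: 4 XOR 9 = 13
XOR 13 with 10: 13 XOR 10 = 7
XOR 7 with 11: 7 XOR 11 = 12
XOR 12 with 13: 12 XOR 13 = 1
Nim-value = 1

1


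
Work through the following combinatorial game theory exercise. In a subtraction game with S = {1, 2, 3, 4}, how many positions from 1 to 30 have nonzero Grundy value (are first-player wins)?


Subtraction set S = {1, 2, 3, 4}, so G(n) = n mod 5.
G(n) = 0 when n is a multiple of 5.
Multiples of 5 in [1, 30]: 6
N-positions (nonzero Grundy) = 30 - 6 = 24

24


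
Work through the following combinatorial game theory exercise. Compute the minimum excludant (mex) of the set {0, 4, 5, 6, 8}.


Set = {0, 4, 5, 6, 8}
0 is in the set.
1 is NOT in the set. This is the mex.
mex = 1

1


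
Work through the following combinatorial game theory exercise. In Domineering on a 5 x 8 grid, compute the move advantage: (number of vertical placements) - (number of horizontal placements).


Board is 5 x 8 (rows x cols).
Left (vertical) placements: (rows-1) * cols = 4 * 8 = 32
Right (horizontal) placements: rows * (cols-1) = 5 * 7 = 35
Advantage = Left - Right = 32 - 35 = -3

-3


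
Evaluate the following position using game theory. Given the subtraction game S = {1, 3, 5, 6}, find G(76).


The subtraction set is S = {1, 3, 5, 6}.
G(k) = mex{ G(k - s) : s in S, s <= k }. We compute iteratively: G(0) = 0.
G(1) = mex({0}) = 1
G(2) = mex({1}) = 0
G(3) = mex({0}) = 1
G(4) = mex({1}) = 0
G(5) = mex({0}) = 1
G(6) = mex({0, 1}) = 2
G(7) = mex({0, 1, 2}) = 3
G(8) = mex({0, 1, 3}) = 2
G(9) = mex({0, 1, 2}) = 3
G(10) = mex({0, 1, 3}) = 2
G(11) = mex({1, 2}) = 0
G(12) = mex({0, 2, 3}) = 1
G(13) = mex({1, 2, 3}) = 0
G(14) = mex({0, 2, 3}) = 1
G(15) = mex({1, 2, 3}) = 0
G(16) = mex({0, 2}) = 1
Observe that G(11)..G(16) = 0, 1, 0, 1, 0, 1 repeats G(0)..G(5) = 0, 1, 0, 1, 0, 1.
For k >= max(S) = 6, G(k) is determined by the previous 6 values G(k-6)..G(k-1); a window of 6 consecutive values has recurred shifted by 11, so by induction G(k + 11) = G(k) for all k >= 0: the sequence is periodic from the start with period 11.
One period: G(0..10) = 0, 1, 0, 1, 0, 1, 2, 3, 2, 3, 2.
76 mod 11 = 10, so G(76) = G(10) = 2.

2


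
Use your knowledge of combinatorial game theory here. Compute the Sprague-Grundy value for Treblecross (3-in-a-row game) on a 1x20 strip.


Treblecross: place X on empty cells; 3-in-a-row wins.
Playing within two cells of an existing X lets the opponent win at once, so sensible play treats the cells i-2..i+2 around each X as dead. The player left with no safe cell loses, so this is a normal-play take-away game on strips of safe cells.
Placing X at cell i (0-indexed) of a strip of k safe cells leaves independent strips of sizes max(0, i-2) and max(0, k-i-3). Hence G(k) = mex{ G(max(0,i-2)) XOR G(max(0,k-i-3)) : 0 <= i < k }, with G(0) = 0.
G(1): splits (0,0):0^0=0 -> mex({0}) = 1
G(2): splits (0,0):0^0=0 -> mex({0}) = 1
G(3): splits (0,0):0^0=0 -> mex({0}) = 1
G(4): splits (0,1):0^1=1 (0,0):0^0=0 -> mex({0, 1}) = 2
G(5): splits (0,2):0^1=1 (0,1):0^1=1 (0,0):0^0=0 -> mex({0, 1}) = 2
G(6) = mex({1}) = 0
G(7) = mex({0, 1, 2}) = 3
G(8) = mex({0, 1, 2}) = 3
G(9) = mex({0, 2}) = 1
G(10) = mex({0, 2, 3}) = 1
G(11) = mex({0, 3}) = 1
G(12) = mex({1, 3}) = 0
G(13) = mex({0, 1, 2, 3}) = 4
G(14) = mex({0, 1, 2}) = 3
G(15) = mex({0, 1, 2}) = 3
G(16) = mex({0, 1, 2, 4}) = 3
G(17) = mex({0, 1, 3, 4}) = 2
G(18) = mex({0, 1, 3, 4}) = 2
G(19) = mex({0, 1, 3, 5}) = 2
G(20) = mex({0, 1, 2, 3, 5}) = 4
Therefore G(20) = 4.

4


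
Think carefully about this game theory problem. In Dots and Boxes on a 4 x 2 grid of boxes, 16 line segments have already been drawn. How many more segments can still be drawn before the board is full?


Grid: 4 x 2 boxes, i.e. 5 rows and 3 columns of dots.
Horizontal edges: (rows + 1) * cols = 5 * 2 = 10
Vertical edges: rows * (cols + 1) = 4 * 3 = 12
Total edges: 10 + 12 = 22
Edges drawn: 16
Remaining: 22 - 16 = 6

6


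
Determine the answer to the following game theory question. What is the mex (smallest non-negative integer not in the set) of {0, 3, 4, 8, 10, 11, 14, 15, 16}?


Set = {0, 3, 4, 8, 10, 11, 14, 15, 16}
0 is in the set.
1 is NOT in the set. This is the mex.
mex = 1

1


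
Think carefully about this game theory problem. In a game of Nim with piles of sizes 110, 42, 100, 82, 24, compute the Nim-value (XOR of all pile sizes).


We need the XOR (exclusive or) of all pile sizes.
After XOR-ing pile 1 (size 110): 0 XOR 110 = 110
After XOR-ing pile 2 (size 42): 110 XOR 42 = 68
After XOR-ing pile 3 (size 100): 68 XOR 100 = 32
After XOR-ing pile 4 (size 82): 32 XOR 82 = 114
After XOR-ing pile 5 (size 24): 114 XOR 24 = 106
The Nim-value of this position is 106.

106


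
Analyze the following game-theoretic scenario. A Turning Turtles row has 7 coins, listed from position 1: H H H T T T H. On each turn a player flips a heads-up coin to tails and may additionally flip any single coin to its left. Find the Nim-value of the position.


Coins: H H H T T T H
Key fact: a single head at position k behaves exactly like a Nim heap of size k (turning it to T and optionally flipping a coin at j < k corresponds to moving the heap from k to j, or to 0), and heads combine as a disjunctive sum (two heads at the same place would cancel, matching j XOR j = 0). So the Nim-value is the XOR of the 1-indexed positions of the heads.
Face-up positions (1-indexed): [1, 2, 3, 7]
XOR 0 with 1: 0 XOR 1 = 1
XOR 1 with 2: 1 XOR 2 = 3
XOR 3 with 3: 3 XOR 3 = 0
XOR 0 with 7: 0 XOR 7 = 7
Nim-value = 7

7


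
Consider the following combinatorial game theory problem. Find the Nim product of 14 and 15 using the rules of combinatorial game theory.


Nim multiplication is bilinear over XOR: (u XOR v) * w = (u*w) XOR (v*w).
So we split each operand into its bit components and XOR the pairwise Nim products.
14 = 2 + 4 + 8 (as XOR of powers of 2).
15 = 1 + 2 + 4 + 8 (as XOR of powers of 2).
Using the standard Nim-product table on single bits:
  2*2 = 3,   2*4 = 8,   2*8 = 12,
  4*4 = 6,   4*8 = 11,  8*8 = 13,
and  1*x = x (identity), k*l = l*k (commutative).
Pairwise Nim products:
  2 * 1 = 2
  2 * 2 = 3
  2 * 4 = 8
  2 * 8 = 12
  4 * 1 = 4
  4 * 2 = 8
  4 * 4 = 6
  4 * 8 = 11
  8 * 1 = 8
  8 * 2 = 12
  8 * 4 = 11
  8 * 8 = 13
XOR them: 2 XOR 3 XOR 8 XOR 12 XOR 4 XOR 8 XOR 6 XOR 11 XOR 8 XOR 12 XOR 11 XOR 13 = 6.
Result: 14 * 15 = 6 (in Nim).

6


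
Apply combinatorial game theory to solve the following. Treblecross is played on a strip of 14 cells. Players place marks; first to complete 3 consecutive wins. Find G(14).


Treblecross: place X on empty cells; 3-in-a-row wins.
Playing within two cells of an existing X lets the opponent win at once, so sensible play treats the cells i-2..i+2 around each X as dead. The player left with no safe cell loses, so this is a normal-play take-away game on strips of safe cells.
Placing X at cell i (0-indexed) of a strip of k safe cells leaves independent strips of sizes max(0, i-2) and max(0, k-i-3). Hence G(k) = mex{ G(max(0,i-2)) XOR G(max(0,k-i-3)) : 0 <= i < k }, with G(0) = 0.
G(1): splits (0,0):0^0=0 -> mex({0}) = 1
G(2): splits (0,0):0^0=0 -> mex({0}) = 1
G(3): splits (0,0):0^0=0 -> mex({0}) = 1
G(4): splits (0,1):0^1=1 (0,0):0^0=0 -> mex({0, 1}) = 2
G(5): splits (0,2):0^1=1 (0,1):0^1=1 (0,0):0^0=0 -> mex({0, 1}) = 2
G(6) = mex({1}) = 0
G(7) = mex({0, 1, 2}) = 3
G(8) = mex({0, 1, 2}) = 3
G(9) = mex({0, 2}) = 1
G(10) = mex({0, 2, 3}) = 1
G(11) = mex({0, 3}) = 1
G(12) = mex({1, 3}) = 0
G(13) = mex({0, 1, 2, 3}) = 4
G(14) = mex({0, 1, 2}) = 3
Therefore G(14) = 3.

3


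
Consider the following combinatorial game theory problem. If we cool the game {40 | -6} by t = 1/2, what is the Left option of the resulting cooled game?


Original game: {40 | -6} (a switch {a | b} with a > b).
Cooling by t (for t below the temperature (a - b)/2 = 23) taxes each move by t: {a | b} cooled by t is {a - t | b + t}.
Cooling amount: t = 1/2
Cooled Left option: 40 - 1/2 = 79/2
Cooled Right option: -6 + 1/2 = -11/2
Cooled game: {79/2 | -11/2}
Left option = 79/2

79/2


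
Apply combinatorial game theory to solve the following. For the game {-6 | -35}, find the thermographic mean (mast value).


Game = {-6 | -35}, a switch {a | b} with numbers a > b.
Its thermograph has left wall a - t and right wall b + t, which meet at t = (a - b)/2, where both equal (a + b)/2. So the mast (mean value) is at (a + b)/2.
Mean = (-6 + (-35))/2 = -41/2 = -41/2

-41/2


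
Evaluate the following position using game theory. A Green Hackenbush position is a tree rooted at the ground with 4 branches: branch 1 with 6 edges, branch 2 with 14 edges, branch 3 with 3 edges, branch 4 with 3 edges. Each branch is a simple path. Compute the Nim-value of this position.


The tree has 4 branches from the ground vertex.
In Green Hackenbush, the Nim-value of a simple path of length k is k.
Branch 1: length 6, Nim-value = 6
Branch 2: length 14, Nim-value = 14
Branch 3: length 3, Nim-value = 3
Branch 4: length 3, Nim-value = 3
Total Nim-value = XOR of all branch values:
0 XOR 6 = 6
6 XOR 14 = 8
8 XOR 3 = 11
11 XOR 3 = 8
Nim-value of the tree = 8

8


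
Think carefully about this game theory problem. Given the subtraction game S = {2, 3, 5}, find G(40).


The subtraction set is S = {2, 3, 5}.
G(k) = mex{ G(k - s) : s in S, s <= k }. We compute iteratively: G(0) = 0.
G(1) = mex({}) = 0
G(2) = mex({0}) = 1
G(3) = mex({0}) = 1
G(4) = mex({0, 1}) = 2
G(5) = mex({0, 1}) = 2
G(6) = mex({0, 1, 2}) = 3
G(7) = mex({1, 2}) = 0
G(8) = mex({1, 2, 3}) = 0
G(9) = mex({0, 2, 3}) = 1
G(10) = mex({0, 2}) = 1
G(11) = mex({0, 1, 3}) = 2
Observe that G(7)..G(11) = 0, 0, 1, 1, 2 repeats G(0)..G(4) = 0, 0, 1, 1, 2.
For k >= max(S) = 5, G(k) is determined by the previous 5 values G(k-5)..G(k-1); a window of 5 consecutive values has recurred shifted by 7, so by induction G(k + 7) = G(k) for all k >= 0: the sequence is periodic from the start with period 7.
One period: G(0..6) = 0, 0, 1, 1, 2, 2, 3.
40 mod 7 = 5, so G(40) = G(5) = 2.

2


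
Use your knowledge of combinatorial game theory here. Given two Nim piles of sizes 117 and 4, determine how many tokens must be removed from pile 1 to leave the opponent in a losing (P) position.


Piles: 117 and 4
Current XOR: 117 XOR 4 = 113 (non-zero, so this is an N-position).
To make the XOR zero, we need to find a move that balances the piles.
For pile 1 (size 117): target = 117 XOR 113 = 4
We reduce pile 1 from 117 to 4.
Tokens removed: 117 - 4 = 113
Verification: 4 XOR 4 = 0

113


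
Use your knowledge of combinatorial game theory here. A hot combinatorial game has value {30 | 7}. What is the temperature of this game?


The game is {30 | 7}, a switch {a | b} with numbers a > b.
Cooling {a | b} by t gives {a - t | b + t}, which stops being hot when a - t = b + t, i.e. at t = (a - b)/2. So the temperature of a switch is (a - b)/2.
Temperature = (Left option - Right option) / 2
= (30 - (7)) / 2
= 23 / 2
= 23/2

23/2


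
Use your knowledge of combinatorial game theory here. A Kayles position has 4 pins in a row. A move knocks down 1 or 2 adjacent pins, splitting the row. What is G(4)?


Kayles: a move removes 1 or 2 adjacent pins from a contiguous row.
Removing pins from a row of k leaves two independent rows (a, b) with a + b = k - 1 (one pin) or a + b = k - 2 (two pins); an end removal gives a = 0.
By Sprague-Grundy, G(k) = mex{ G(a) XOR G(b) } over all these splits. G(0) = 0.
G(1): splits (0,0):0^0=0 -> mex({0}) = 1
G(2): splits (0,1):0^1=1 (0,0):0^0=0 -> mex({0, 1}) = 2
G(3): splits (0,2):0^2=2 (1,1):1^1=0 (0,1):0^1=1 -> mex({0, 1, 2}) = 3
G(4): splits (0,3):0^3=3 (1,2):1^2=3 (0,2):0^2=2 (1,1):1^1=0 -> mex({0, 2, 3}) = 1
Therefore G(4) = 1.

1


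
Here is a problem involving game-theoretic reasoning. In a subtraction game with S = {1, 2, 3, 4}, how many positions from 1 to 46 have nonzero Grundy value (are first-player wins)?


Subtraction set S = {1, 2, 3, 4}, so G(n) = n mod 5.
G(n) = 0 when n is a multiple of 5.
Multiples of 5 in [1, 46]: 9
N-positions (nonzero Grundy) = 46 - 9 = 37

37


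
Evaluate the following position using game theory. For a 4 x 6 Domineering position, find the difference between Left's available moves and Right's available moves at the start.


Board is 4 x 6 (rows x cols).
Left (vertical) placements: (rows-1) * cols = 3 * 6 = 18
Right (horizontal) placements: rows * (cols-1) = 4 * 5 = 20
Advantage = Left - Right = 18 - 20 = -2

-2


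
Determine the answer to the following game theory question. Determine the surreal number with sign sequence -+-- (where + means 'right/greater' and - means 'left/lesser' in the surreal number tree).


Sign expansion: -+--
Rule: track bounds (lo, hi), initially (-inf, +inf). On '+', the current value becomes lo and we move to the simplest number in (value, hi): value + 1 if hi = +inf, otherwise the midpoint (value + hi)/2. On '-', the current value becomes hi and we move to value - 1 if lo = -inf, otherwise the midpoint (lo + value)/2.
Start at 0.
Step 1: sign = -, move left. Bounds: (-inf, 0). Value = -1
Step 2: sign = +, move right. Bounds: (-1, 0). Value = -1/2
Step 3: sign = -, move left. Bounds: (-1, -1/2). Value = -3/4
Step 4: sign = -, move left. Bounds: (-1, -3/4). Value = -7/8
The surreal number with sign expansion -+-- is -7/8.

-7/8


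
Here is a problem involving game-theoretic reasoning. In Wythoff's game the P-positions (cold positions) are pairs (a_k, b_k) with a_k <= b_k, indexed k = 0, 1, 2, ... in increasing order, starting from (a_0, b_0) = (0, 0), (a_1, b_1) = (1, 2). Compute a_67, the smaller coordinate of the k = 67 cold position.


By Wythoff's theorem, a_k = floor(k * phi) and b_k = floor(k * phi^2) = a_k + k, where phi = (1 + sqrt(5))/2 is the golden ratio.
phi = (1 + sqrt(5))/2 = 1.618034
k = 67
k * phi = 67 * 1.618034 = 108.408277
a_67 = floor(k * phi) = 108

108


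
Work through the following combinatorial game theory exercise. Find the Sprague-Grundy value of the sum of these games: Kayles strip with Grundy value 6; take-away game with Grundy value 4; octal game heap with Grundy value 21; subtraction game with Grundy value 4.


By the Sprague-Grundy theorem, the Grundy value of a sum of games is the XOR of individual Grundy values.
Kayles strip: Grundy value = 6. Running XOR: 0 XOR 6 = 6
take-away game: Grundy value = 4. Running XOR: 6 XOR 4 = 2
octal game heap: Grundy value = 21. Running XOR: 2 XOR 21 = 23
subtraction game: Grundy value = 4. Running XOR: 23 XOR 4 = 19
The combined Grundy value is 19.

19


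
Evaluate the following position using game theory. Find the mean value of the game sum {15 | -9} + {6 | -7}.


G1 = {15 | -9}, G2 = {6 | -7}
Each is a switch {a | b} with numbers a > b; its mean value is (a + b)/2, and mean value is additive over game sums: m(G1 + G2) = m(G1) + m(G2).
Mean of G1 = (15 + (-9))/2 = 6/2 = 3
Mean of G2 = (6 + (-7))/2 = -1/2 = -1/2
Mean of G1 + G2 = 3 + -1/2 = 5/2

5/2


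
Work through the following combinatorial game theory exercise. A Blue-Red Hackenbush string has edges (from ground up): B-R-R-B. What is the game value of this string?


Edges (from ground): B-R-R-B
By Berlekamp's sign-expansion rule, a Blue-Red Hackenbush stalk has the value of the surreal number whose sign sequence is the edge sequence with B -> + and R -> -.
Sign sequence: +--+
Trace the sign expansion in the surreal number tree, starting from 0:
Edge 1: B (sign +) -> bounds (0, +inf), value = 1
Edge 2: R (sign -) -> bounds (0, 1), value = 1/2
Edge 3: R (sign -) -> bounds (0, 1/2), value = 1/4
Edge 4: B (sign +) -> bounds (1/4, 1/2), value = 3/8
Game value = 3/8

3/8


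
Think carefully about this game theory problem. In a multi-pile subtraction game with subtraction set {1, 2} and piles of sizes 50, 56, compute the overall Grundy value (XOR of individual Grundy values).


Subtraction set: {1, 2}
For this subtraction set, G(n) = n mod 3 (period = max + 1 = 3).
Pile 1 (size 50): G(50) = 50 mod 3 = 2
Pile 2 (size 56): G(56) = 56 mod 3 = 2
Total Grundy value = XOR of all: 2 XOR 2 = 0

0


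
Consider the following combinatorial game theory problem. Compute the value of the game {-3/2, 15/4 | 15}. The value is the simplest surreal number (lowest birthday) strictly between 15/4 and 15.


Left options: {-3/2, 15/4}, max = 15/4
Right options: {15}, min = 15
All options are numbers and max(Left) < min(Right), so by the simplicity theorem the value is the simplest (earliest-born) number strictly between 15/4 and 15.
Integers 4 through 14 all lie strictly between 15/4 and 15.
Among integers, the simplest (lowest birthday = smallest |n|; 0 is born on day 0, +-n on day n) is 4.
No non-integer in the interval can be simpler: if x is a non-integer in the interval, then floor(x) or ceil(x) also lies in the interval (the interval contains an integer), and both are proper prefixes of x's sign expansion, i.e. born earlier. So the game value is 4.
Game value = 4

4


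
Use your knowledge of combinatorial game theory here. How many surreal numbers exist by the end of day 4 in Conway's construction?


Day 0: {|} = 0 is born. Count = 1.
Day n: the number of surreal numbers born by day n is 2^(n+1) - 1.
By day 0: 2^1 - 1 = 1
By day 1: 2^2 - 1 = 3
By day 2: 2^3 - 1 = 7
By day 3: 2^4 - 1 = 15
By day 4: 2^5 - 1 = 31
By day 4: 31 surreal numbers.

31


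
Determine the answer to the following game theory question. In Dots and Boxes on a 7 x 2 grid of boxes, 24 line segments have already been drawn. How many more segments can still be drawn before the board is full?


Grid: 7 x 2 boxes, i.e. 8 rows and 3 columns of dots.
Horizontal edges: (rows + 1) * cols = 8 * 2 = 16
Vertical edges: rows * (cols + 1) = 7 * 3 = 21
Total edges: 16 + 21 = 37
Edges drawn: 24
Remaining: 37 - 24 = 13

13


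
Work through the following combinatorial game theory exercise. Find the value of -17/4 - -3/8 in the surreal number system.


x = -17/4, y = -3/8
Converting to common denominator: 8
x = -34/8, y = -3/8
x - y = -17/4 - -3/8 = -31/8

-31/8


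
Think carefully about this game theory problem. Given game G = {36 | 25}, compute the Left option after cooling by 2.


Original game: {36 | 25} (a switch {a | b} with a > b).
Cooling by t (for t below the temperature (a - b)/2 = 11/2) taxes each move by t: {a | b} cooled by t is {a - t | b + t}.
Cooling amount: t = 2
Cooled Left option: 36 - 2 = 34
Cooled Right option: 25 + 2 = 27
Cooled game: {34 | 27}
Left option = 34

34


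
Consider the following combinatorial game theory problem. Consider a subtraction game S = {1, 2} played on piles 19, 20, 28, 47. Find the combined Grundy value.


Subtraction set: {1, 2}
For this subtraction set, G(n) = n mod 3 (period = max + 1 = 3).
Pile 1 (size 19): G(19) = 19 mod 3 = 1
Pile 2 (size 20): G(20) = 20 mod 3 = 2
Pile 3 (size 28): G(28) = 28 mod 3 = 1
Pile 4 (size 47): G(47) = 47 mod 3 = 2
Total Grundy value = XOR of all: 1 XOR 2 XOR 1 XOR 2 = 0

0
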